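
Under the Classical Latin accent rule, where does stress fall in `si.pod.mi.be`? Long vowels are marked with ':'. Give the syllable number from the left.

2

Classical Latin: stress the penult if heavy (long vowel or closed), else the antepenult.
Weights: 2 pod H, 3 mi L, 4 be L.
The penult (syllable 3, mi) is light, so stress falls on the antepenult (syllable 2, pod).
Stress on syllable 2: si.ˈpod.mi.be.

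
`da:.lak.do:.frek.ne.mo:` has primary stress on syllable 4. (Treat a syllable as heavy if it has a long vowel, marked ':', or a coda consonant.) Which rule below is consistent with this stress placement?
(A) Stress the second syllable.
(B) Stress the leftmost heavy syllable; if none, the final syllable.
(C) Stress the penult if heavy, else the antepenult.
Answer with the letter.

C

Rule A → syllable 2 (observed: 4).
Rule B → syllable 1 (observed: 4).
Rule C → syllable 4 ✓.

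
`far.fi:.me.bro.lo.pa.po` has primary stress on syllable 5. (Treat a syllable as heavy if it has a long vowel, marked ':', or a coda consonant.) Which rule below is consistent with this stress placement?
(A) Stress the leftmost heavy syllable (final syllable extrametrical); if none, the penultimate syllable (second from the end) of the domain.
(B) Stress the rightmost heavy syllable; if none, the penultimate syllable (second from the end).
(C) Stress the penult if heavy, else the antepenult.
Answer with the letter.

Rule A → syllable 1 (observed: 5).
Rule B → syllable 2 (observed: 5).
Rule C → syllable 5 ✓.

C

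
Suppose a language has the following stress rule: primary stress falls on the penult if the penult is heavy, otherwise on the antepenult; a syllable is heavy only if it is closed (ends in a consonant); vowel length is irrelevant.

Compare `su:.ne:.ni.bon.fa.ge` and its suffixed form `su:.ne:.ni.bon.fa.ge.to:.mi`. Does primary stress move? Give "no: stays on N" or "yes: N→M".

Base `su:.ne:.ni.bon.fa.ge` (6 syllables):
  Weights: 4 bon H, 5 fa L, 6 ge L.
  The penult (syllable 5, fa) is light, so stress falls on the antepenult (syllable 4, bon).
  → primary stress on syllable 4.
Suffixed `su:.ne:.ni.bon.fa.ge.to:.mi` (8 syllables):
  Weights: 6 ge L, 7 to: L, 8 mi L.
  The penult (syllable 7, to:) is light, so stress falls on the antepenult (syllable 6, ge).
  → primary stress on syllable 6.

yes: 4→6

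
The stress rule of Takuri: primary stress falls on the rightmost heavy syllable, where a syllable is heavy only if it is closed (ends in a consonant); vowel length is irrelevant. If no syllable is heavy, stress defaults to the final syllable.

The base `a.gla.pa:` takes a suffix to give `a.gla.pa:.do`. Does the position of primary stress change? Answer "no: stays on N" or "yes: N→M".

yes: 3→4

Base `a.gla.pa:` (3 syllables):
  Weights: 1 a L, 2 gla L, 3 pa: L.
  No heavy syllable in the domain; default to the final syllable = syllable 3.
  → primary stress on syllable 3.
Suffixed `a.gla.pa:.do` (4 syllables):
  Weights: 1 a L, 2 gla L, 3 pa: L, 4 do L.
  No heavy syllable in the domain; default to the final syllable = syllable 4.
  → primary stress on syllable 4.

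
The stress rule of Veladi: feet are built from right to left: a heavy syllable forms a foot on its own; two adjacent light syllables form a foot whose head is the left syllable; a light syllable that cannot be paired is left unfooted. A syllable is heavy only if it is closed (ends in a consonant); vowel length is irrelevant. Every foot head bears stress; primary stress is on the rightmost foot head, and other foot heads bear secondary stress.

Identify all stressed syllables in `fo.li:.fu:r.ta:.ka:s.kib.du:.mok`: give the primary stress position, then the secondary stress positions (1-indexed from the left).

Weights: 1 fo L, 2 li: L, 3 fu:r H, 4 ta: L, 5 ka:s H, 6 kib H, 7 du: L, 8 mok H.
Parse right to left (heavy = foot alone; LL = one foot; stranded L unfooted): (ˈfo.li:) (ˈfu:r) ta: (ˈka:s) (ˈkib) du: (ˈmok).
Foot heads: 1, 3, 5, 6, 8.
Primary stress on the rightmost head = syllable 8.
Secondary stress on 1, 3, 5, 6: ˌfo.li:.ˌfu:r.ta:.ˌka:s.ˌkib.du:.ˈmok.

primary 8, secondary 1, 3, 5, 6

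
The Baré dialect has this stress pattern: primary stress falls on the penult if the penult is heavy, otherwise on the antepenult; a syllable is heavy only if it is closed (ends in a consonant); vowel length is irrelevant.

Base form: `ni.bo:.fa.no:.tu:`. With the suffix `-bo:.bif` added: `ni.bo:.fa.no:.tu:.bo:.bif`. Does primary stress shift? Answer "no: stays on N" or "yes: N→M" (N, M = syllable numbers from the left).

Base `ni.bo:.fa.no:.tu:` (5 syllables):
  Weights: 3 fa L, 4 no: L, 5 tu: L.
  The penult (syllable 4, no:) is light, so stress falls on the antepenult (syllable 3, fa).
  → primary stress on syllable 3.
Suffixed `ni.bo:.fa.no:.tu:.bo:.bif` (7 syllables):
  Weights: 5 tu: L, 6 bo: L, 7 bif H.
  The penult (syllable 6, bo:) is light, so stress falls on the antepenult (syllable 5, tu:).
  → primary stress on syllable 5.

yes: 3→5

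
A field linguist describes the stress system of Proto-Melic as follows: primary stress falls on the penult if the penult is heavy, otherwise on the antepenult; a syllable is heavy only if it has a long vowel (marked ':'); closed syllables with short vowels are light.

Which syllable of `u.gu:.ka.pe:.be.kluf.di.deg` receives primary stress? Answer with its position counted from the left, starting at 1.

6

Weights: 6 kluf L, 7 di L, 8 deg L.
The penult (syllable 7, di) is light, so stress falls on the antepenult (syllable 6, kluf).
Primary stress: syllable 6 → u.gu:.ka.pe:.be.ˈkluf.di.deg.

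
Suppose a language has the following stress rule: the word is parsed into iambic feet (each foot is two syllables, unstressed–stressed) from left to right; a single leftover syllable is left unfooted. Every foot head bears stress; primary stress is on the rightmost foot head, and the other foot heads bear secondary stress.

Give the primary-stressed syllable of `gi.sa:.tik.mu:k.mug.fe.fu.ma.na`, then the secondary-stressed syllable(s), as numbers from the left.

Parse left to right into iambic (σˈσ) feet: (gi.ˈsa:) (tik.ˈmu:k) (mug.ˈfe) (fu.ˈma) na. Syllable 9 is left unfooted.
Foot heads (stressed positions): 2, 4, 6, 8.
End Rule Rightmost: primary stress on the rightmost head = syllable 8.
Secondary stress on 2, 4, 6: gi.ˌsa:.tik.ˌmu:k.mug.ˌfe.fu.ˈma.na.

primary 8, secondary 2, 4, 6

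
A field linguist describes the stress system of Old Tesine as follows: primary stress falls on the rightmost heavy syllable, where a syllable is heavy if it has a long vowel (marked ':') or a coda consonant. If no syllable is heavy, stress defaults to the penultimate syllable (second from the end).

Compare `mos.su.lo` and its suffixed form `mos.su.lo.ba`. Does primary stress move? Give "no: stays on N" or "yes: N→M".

no: stays on 1

Base `mos.su.lo` (3 syllables):
  Weights: 1 mos H, 2 su L, 3 lo L.
  Heavy syllables in the domain: 1. The rightmost is syllable 1 (mos).
  → primary stress on syllable 1.
Suffixed `mos.su.lo.ba` (4 syllables):
  Weights: 1 mos H, 2 su L, 3 lo L, 4 ba L.
  Heavy syllables in the domain: 1. The rightmost is syllable 1 (mos).
  → primary stress on syllable 1.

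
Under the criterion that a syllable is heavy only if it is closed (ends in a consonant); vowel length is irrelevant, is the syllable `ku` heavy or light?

light

`ku`: short vowel, open (no coda). Open (no coda) → light.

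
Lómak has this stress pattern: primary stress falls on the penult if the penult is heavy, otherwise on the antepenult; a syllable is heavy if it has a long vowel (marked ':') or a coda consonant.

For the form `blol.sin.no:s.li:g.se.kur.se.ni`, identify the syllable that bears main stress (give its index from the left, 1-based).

Weights: 6 kur H, 7 se L, 8 ni L.
The penult (syllable 7, se) is light, so stress falls on the antepenult (syllable 6, kur).
Primary stress: syllable 6 → blol.sin.no:s.li:g.se.ˈkur.se.ni.

6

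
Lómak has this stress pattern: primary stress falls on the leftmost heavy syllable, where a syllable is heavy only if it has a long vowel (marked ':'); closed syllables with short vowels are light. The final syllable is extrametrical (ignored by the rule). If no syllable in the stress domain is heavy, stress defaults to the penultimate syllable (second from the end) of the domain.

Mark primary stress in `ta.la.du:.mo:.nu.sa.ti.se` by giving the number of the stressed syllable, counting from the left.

3

The final syllable (8, se) is extrametrical; the stress domain is syllables 1–7.
Weights: 1 ta L, 2 la L, 3 du: H, 4 mo: H, 5 nu L, 6 sa L, 7 ti L.
Heavy syllables in the domain: 3, 4. The leftmost is syllable 3 (du:).
Primary stress: syllable 3 → ta.la.ˈdu:.mo:.nu.sa.ti.se.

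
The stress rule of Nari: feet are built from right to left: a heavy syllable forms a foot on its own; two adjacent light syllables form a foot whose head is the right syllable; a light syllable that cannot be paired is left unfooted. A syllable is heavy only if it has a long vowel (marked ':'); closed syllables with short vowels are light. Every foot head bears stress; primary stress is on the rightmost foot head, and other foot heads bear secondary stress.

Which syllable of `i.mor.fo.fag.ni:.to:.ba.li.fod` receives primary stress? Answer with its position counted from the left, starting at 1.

9

Weights: 1 i L, 2 mor L, 3 fo L, 4 fag L, 5 ni: H, 6 to: H, 7 ba L, 8 li L, 9 fod L.
Parse right to left (heavy = foot alone; LL = one foot; stranded L unfooted): (i.ˈmor) (fo.ˈfag) (ˈni:) (ˈto:) ba (li.ˈfod).
Foot heads: 2, 4, 5, 6, 9.
Primary stress on the rightmost head = syllable 9.
Primary stress: syllable 9 → i.mor.fo.fag.ni:.to:.ba.li.ˈfod.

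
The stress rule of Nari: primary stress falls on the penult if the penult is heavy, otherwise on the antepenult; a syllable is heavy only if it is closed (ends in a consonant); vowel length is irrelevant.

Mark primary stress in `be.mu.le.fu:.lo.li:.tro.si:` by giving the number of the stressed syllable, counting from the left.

6

Weights: 6 li: L, 7 tro L, 8 si: L.
The penult (syllable 7, tro) is light, so stress falls on the antepenult (syllable 6, li:).
Primary stress: syllable 6 → be.mu.le.fu:.lo.ˈli:.tro.si:.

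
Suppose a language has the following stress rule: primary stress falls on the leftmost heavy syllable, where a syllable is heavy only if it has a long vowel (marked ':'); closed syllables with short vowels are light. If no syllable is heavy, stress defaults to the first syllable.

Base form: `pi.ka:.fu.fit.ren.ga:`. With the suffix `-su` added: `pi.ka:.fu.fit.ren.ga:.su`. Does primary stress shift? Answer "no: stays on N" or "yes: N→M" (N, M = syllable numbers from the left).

Base `pi.ka:.fu.fit.ren.ga:` (6 syllables):
  Weights: 1 pi L, 2 ka: H, 3 fu L, 4 fit L, 5 ren L, 6 ga: H.
  Heavy syllables in the domain: 2, 6. The leftmost is syllable 2 (ka:).
  → primary stress on syllable 2.
Suffixed `pi.ka:.fu.fit.ren.ga:.su` (7 syllables):
  Weights: 1 pi L, 2 ka: H, 3 fu L, 4 fit L, 5 ren L, 6 ga: H, 7 su L.
  Heavy syllables in the domain: 2, 6. The leftmost is syllable 2 (ka:).
  → primary stress on syllable 2.

no: stays on 2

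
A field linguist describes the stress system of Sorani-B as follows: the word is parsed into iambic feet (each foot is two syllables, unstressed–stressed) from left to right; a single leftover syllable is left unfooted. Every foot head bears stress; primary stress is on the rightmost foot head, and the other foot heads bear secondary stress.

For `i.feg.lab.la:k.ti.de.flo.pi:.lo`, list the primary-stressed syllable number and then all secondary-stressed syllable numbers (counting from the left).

primary 8, secondary 2, 4, 6

Parse left to right into iambic (σˈσ) feet: (i.ˈfeg) (lab.ˈla:k) (ti.ˈde) (flo.ˈpi:) lo. Syllable 9 is left unfooted.
Foot heads (stressed positions): 2, 4, 6, 8.
End Rule Rightmost: primary stress on the rightmost head = syllable 8.
Secondary stress on 2, 4, 6: i.ˌfeg.lab.ˌla:k.ti.ˌde.flo.ˈpi:.lo.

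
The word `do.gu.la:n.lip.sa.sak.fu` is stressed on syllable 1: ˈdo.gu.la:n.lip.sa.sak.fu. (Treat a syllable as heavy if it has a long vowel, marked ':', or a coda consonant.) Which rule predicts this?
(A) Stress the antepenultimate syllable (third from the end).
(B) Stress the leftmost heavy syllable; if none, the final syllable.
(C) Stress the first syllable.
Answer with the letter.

Rule A → syllable 5 (observed: 1).
Rule B → syllable 3 (observed: 1).
Rule C → syllable 1 ✓.

C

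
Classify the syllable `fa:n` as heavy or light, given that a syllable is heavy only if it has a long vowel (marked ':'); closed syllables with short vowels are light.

heavy

`fa:n`: long vowel, closed (coda /n/). Long vowel → heavy.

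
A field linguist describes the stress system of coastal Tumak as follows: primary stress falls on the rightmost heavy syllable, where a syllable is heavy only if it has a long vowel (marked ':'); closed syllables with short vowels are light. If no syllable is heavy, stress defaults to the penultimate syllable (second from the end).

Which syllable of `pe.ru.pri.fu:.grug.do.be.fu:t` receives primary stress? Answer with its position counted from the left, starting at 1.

Weights: 1 pe L, 2 ru L, 3 pri L, 4 fu: H, 5 grug L, 6 do L, 7 be L, 8 fu:t H.
Heavy syllables in the domain: 4, 8. The rightmost is syllable 8 (fu:t).
Primary stress: syllable 8 → pe.ru.pri.fu:.grug.do.be.ˈfu:t.

8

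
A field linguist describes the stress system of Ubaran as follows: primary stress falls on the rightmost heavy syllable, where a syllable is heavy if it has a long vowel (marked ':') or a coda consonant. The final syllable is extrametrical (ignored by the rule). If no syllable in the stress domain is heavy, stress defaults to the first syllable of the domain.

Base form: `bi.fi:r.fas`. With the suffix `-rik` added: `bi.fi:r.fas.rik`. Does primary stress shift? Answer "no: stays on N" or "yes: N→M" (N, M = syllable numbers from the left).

Base `bi.fi:r.fas` (3 syllables):
  The final syllable (3, fas) is extrametrical; the stress domain is syllables 1–2.
  Weights: 1 bi L, 2 fi:r H.
  Heavy syllables in the domain: 2. The rightmost is syllable 2 (fi:r).
  → primary stress on syllable 2.
Suffixed `bi.fi:r.fas.rik` (4 syllables):
  The final syllable (4, rik) is extrametrical; the stress domain is syllables 1–3.
  Weights: 1 bi L, 2 fi:r H, 3 fas H.
  Heavy syllables in the domain: 2, 3. The rightmost is syllable 3 (fas).
  → primary stress on syllable 3.

yes: 2→3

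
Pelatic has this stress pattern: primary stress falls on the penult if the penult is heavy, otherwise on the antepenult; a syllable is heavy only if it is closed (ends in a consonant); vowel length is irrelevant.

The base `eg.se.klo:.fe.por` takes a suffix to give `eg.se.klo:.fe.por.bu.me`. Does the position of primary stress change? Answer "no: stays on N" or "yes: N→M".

Base `eg.se.klo:.fe.por` (5 syllables):
  Weights: 3 klo: L, 4 fe L, 5 por H.
  The penult (syllable 4, fe) is light, so stress falls on the antepenult (syllable 3, klo:).
  → primary stress on syllable 3.
Suffixed `eg.se.klo:.fe.por.bu.me` (7 syllables):
  Weights: 5 por H, 6 bu L, 7 me L.
  The penult (syllable 6, bu) is light, so stress falls on the antepenult (syllable 5, por).
  → primary stress on syllable 5.

yes: 3→5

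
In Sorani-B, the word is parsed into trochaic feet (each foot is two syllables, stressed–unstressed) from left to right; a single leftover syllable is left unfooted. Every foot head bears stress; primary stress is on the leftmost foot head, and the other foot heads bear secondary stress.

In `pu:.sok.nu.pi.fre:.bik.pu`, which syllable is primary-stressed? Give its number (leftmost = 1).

Parse left to right into trochaic (ˈσσ) feet: (ˈpu:.sok) (ˈnu.pi) (ˈfre:.bik) pu. Syllable 7 is left unfooted.
Foot heads (stressed positions): 1, 3, 5.
End Rule Leftmost: primary stress on the leftmost head = syllable 1.
Primary stress: syllable 1 → ˈpu:.sok.nu.pi.fre:.bik.pu.

1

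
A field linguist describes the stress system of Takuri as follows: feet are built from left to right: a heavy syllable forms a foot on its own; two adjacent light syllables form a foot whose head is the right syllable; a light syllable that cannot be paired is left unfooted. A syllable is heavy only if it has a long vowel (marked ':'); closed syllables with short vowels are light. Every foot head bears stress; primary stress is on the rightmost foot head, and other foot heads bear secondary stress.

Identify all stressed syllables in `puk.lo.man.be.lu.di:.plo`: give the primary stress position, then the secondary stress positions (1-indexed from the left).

Weights: 1 puk L, 2 lo L, 3 man L, 4 be L, 5 lu L, 6 di: H, 7 plo L.
Parse left to right (heavy = foot alone; LL = one foot; stranded L unfooted): (puk.ˈlo) (man.ˈbe) lu (ˈdi:) plo.
Foot heads: 2, 4, 6.
Primary stress on the rightmost head = syllable 6.
Secondary stress on 2, 4: puk.ˌlo.man.ˌbe.lu.ˈdi:.plo.

primary 6, secondary 2, 4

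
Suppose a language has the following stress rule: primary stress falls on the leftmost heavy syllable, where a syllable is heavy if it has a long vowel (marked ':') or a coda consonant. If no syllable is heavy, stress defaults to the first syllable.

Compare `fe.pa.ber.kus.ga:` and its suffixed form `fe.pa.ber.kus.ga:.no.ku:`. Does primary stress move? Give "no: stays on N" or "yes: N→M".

Base `fe.pa.ber.kus.ga:` (5 syllables):
  Weights: 1 fe L, 2 pa L, 3 ber H, 4 kus H, 5 ga: H.
  Heavy syllables in the domain: 3, 4, 5. The leftmost is syllable 3 (ber).
  → primary stress on syllable 3.
Suffixed `fe.pa.ber.kus.ga:.no.ku:` (7 syllables):
  Weights: 1 fe L, 2 pa L, 3 ber H, 4 kus H, 5 ga: H, 6 no L, 7 ku: H.
  Heavy syllables in the domain: 3, 4, 5, 7. The leftmost is syllable 3 (ber).
  → primary stress on syllable 3.

no: stays on 3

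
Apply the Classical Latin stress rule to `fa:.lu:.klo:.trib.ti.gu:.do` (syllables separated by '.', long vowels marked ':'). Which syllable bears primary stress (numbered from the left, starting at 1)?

Classical Latin: stress the penult if heavy (long vowel or closed), else the antepenult.
Weights: 5 ti L, 6 gu: H, 7 do L.
The penult (syllable 6, gu:) is heavy, so it takes stress.
Stress on syllable 6: fa:.lu:.klo:.trib.ti.ˈgu:.do.

6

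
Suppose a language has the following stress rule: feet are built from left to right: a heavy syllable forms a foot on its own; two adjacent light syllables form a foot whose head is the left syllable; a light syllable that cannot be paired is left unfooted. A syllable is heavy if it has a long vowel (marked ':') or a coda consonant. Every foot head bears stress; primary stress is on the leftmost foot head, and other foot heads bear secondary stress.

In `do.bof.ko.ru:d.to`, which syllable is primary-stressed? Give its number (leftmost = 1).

2

Weights: 1 do L, 2 bof H, 3 ko L, 4 ru:d H, 5 to L.
Parse left to right (heavy = foot alone; LL = one foot; stranded L unfooted): do (ˈbof) ko (ˈru:d) to.
Foot heads: 2, 4.
Primary stress on the leftmost head = syllable 2.
Primary stress: syllable 2 → do.ˈbof.ko.ru:d.to.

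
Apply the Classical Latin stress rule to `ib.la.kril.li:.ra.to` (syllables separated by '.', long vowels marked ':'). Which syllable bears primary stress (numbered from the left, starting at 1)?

4

Classical Latin: stress the penult if heavy (long vowel or closed), else the antepenult.
Weights: 4 li: H, 5 ra L, 6 to L.
The penult (syllable 5, ra) is light, so stress falls on the antepenult (syllable 4, li:).
Stress on syllable 4: ib.la.kril.ˈli:.ra.to.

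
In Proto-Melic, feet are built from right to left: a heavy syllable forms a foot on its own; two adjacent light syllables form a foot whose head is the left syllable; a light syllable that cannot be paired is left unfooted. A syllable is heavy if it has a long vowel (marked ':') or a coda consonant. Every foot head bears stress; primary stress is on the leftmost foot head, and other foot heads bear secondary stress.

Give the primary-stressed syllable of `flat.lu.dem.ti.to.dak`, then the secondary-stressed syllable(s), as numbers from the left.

Weights: 1 flat H, 2 lu L, 3 dem H, 4 ti L, 5 to L, 6 dak H.
Parse right to left (heavy = foot alone; LL = one foot; stranded L unfooted): (ˈflat) lu (ˈdem) (ˈti.to) (ˈdak).
Foot heads: 1, 3, 4, 6.
Primary stress on the leftmost head = syllable 1.
Secondary stress on 3, 4, 6: ˈflat.lu.ˌdem.ˌti.to.ˌdak.

primary 1, secondary 3, 4, 6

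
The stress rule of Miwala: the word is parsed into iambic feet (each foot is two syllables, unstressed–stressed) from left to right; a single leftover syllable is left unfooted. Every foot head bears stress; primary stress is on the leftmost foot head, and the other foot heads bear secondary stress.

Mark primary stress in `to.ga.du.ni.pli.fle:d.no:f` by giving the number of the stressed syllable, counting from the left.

Parse left to right into iambic (σˈσ) feet: (to.ˈga) (du.ˈni) (pli.ˈfle:d) no:f. Syllable 7 is left unfooted.
Foot heads (stressed positions): 2, 4, 6.
End Rule Leftmost: primary stress on the leftmost head = syllable 2.
Primary stress: syllable 2 → to.ˈga.du.ni.pli.fle:d.no:f.

2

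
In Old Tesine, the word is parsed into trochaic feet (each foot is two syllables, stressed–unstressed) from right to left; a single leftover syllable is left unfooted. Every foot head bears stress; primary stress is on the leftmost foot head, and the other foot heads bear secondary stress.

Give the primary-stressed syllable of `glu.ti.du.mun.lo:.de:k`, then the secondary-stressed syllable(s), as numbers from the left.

primary 1, secondary 3, 5

Parse right to left into trochaic (ˈσσ) feet: (ˈglu.ti) (ˈdu.mun) (ˈlo:.de:k).
Foot heads (stressed positions): 1, 3, 5.
End Rule Leftmost: primary stress on the leftmost head = syllable 1.
Secondary stress on 3, 5: ˈglu.ti.ˌdu.mun.ˌlo:.de:k.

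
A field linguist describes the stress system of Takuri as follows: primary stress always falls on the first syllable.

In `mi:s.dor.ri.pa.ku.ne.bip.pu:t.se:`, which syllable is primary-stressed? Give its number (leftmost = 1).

The word has 9 syllables; the first syllable is syllable 1 (mi:s).
Primary stress: syllable 1 → ˈmi:s.dor.ri.pa.ku.ne.bip.pu:t.se:.

1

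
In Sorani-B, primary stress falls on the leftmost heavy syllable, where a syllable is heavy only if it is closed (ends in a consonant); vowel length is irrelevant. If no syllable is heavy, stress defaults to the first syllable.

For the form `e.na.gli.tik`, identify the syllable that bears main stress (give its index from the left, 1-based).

4

Weights: 1 e L, 2 na L, 3 gli L, 4 tik H.
Heavy syllables in the domain: 4. The leftmost is syllable 4 (tik).
Primary stress: syllable 4 → e.na.gli.ˈtik.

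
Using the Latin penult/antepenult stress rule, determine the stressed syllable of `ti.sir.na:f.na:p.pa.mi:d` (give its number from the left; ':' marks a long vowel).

4

Classical Latin: stress the penult if heavy (long vowel or closed), else the antepenult.
Weights: 4 na:p H, 5 pa L, 6 mi:d H.
The penult (syllable 5, pa) is light, so stress falls on the antepenult (syllable 4, na:p).
Stress on syllable 4: ti.sir.na:f.ˈna:p.pa.mi:d.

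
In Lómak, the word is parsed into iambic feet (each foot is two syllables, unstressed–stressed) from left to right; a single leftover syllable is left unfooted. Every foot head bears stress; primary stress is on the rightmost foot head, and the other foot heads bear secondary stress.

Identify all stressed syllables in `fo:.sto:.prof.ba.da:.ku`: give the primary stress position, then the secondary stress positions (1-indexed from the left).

primary 6, secondary 2, 4

Parse left to right into iambic (σˈσ) feet: (fo:.ˈsto:) (prof.ˈba) (da:.ˈku).
Foot heads (stressed positions): 2, 4, 6.
End Rule Rightmost: primary stress on the rightmost head = syllable 6.
Secondary stress on 2, 4: fo:.ˌsto:.prof.ˌba.da:.ˈku.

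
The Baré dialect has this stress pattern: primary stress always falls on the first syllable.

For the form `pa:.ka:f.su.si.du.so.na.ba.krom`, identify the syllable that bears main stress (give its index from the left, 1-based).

The word has 9 syllables; the first syllable is syllable 1 (pa:).
Primary stress: syllable 1 → ˈpa:.ka:f.su.si.du.so.na.ba.krom.

1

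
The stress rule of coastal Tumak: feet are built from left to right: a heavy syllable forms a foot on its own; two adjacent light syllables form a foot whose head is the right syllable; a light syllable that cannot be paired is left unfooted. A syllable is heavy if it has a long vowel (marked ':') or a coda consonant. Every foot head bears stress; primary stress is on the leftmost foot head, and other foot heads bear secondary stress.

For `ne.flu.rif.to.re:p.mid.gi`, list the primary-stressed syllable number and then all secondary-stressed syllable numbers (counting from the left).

primary 2, secondary 3, 5, 6

Weights: 1 ne L, 2 flu L, 3 rif H, 4 to L, 5 re:p H, 6 mid H, 7 gi L.
Parse left to right (heavy = foot alone; LL = one foot; stranded L unfooted): (ne.ˈflu) (ˈrif) to (ˈre:p) (ˈmid) gi.
Foot heads: 2, 3, 5, 6.
Primary stress on the leftmost head = syllable 2.
Secondary stress on 3, 5, 6: ne.ˈflu.ˌrif.to.ˌre:p.ˌmid.gi.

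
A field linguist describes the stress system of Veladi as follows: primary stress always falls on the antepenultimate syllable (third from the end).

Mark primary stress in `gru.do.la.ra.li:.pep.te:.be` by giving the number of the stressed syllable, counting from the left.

The word has 8 syllables; the antepenultimate syllable (third from the end) is syllable 6 (pep).
Primary stress: syllable 6 → gru.do.la.ra.li:.ˈpep.te:.be.

6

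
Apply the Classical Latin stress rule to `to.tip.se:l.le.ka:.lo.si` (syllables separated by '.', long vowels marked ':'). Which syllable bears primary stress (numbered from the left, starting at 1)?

5

Classical Latin: stress the penult if heavy (long vowel or closed), else the antepenult.
Weights: 5 ka: H, 6 lo L, 7 si L.
The penult (syllable 6, lo) is light, so stress falls on the antepenult (syllable 5, ka:).
Stress on syllable 5: to.tip.se:l.le.ˈka:.lo.si.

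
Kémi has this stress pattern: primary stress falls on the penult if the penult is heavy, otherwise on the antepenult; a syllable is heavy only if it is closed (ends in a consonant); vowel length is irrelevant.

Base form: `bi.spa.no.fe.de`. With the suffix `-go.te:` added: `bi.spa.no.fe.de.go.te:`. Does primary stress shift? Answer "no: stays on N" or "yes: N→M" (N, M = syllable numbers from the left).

yes: 3→5

Base `bi.spa.no.fe.de` (5 syllables):
  Weights: 3 no L, 4 fe L, 5 de L.
  The penult (syllable 4, fe) is light, so stress falls on the antepenult (syllable 3, no).
  → primary stress on syllable 3.
Suffixed `bi.spa.no.fe.de.go.te:` (7 syllables):
  Weights: 5 de L, 6 go L, 7 te: L.
  The penult (syllable 6, go) is light, so stress falls on the antepenult (syllable 5, de).
  → primary stress on syllable 5.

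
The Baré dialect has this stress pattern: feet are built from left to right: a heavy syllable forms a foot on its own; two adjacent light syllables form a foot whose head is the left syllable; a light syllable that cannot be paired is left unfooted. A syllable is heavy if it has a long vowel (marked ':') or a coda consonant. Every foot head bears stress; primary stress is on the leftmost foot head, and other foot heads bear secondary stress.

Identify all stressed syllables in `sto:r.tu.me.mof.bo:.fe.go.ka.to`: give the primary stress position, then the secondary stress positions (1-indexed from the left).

primary 1, secondary 2, 4, 5, 6, 8

Weights: 1 sto:r H, 2 tu L, 3 me L, 4 mof H, 5 bo: H, 6 fe L, 7 go L, 8 ka L, 9 to L.
Parse left to right (heavy = foot alone; LL = one foot; stranded L unfooted): (ˈsto:r) (ˈtu.me) (ˈmof) (ˈbo:) (ˈfe.go) (ˈka.to).
Foot heads: 1, 2, 4, 5, 6, 8.
Primary stress on the leftmost head = syllable 1.
Secondary stress on 2, 4, 5, 6, 8: ˈsto:r.ˌtu.me.ˌmof.ˌbo:.ˌfe.go.ˌka.to.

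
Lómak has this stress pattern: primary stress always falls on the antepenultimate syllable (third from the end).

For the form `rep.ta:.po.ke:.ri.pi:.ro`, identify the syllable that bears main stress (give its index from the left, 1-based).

5

The word has 7 syllables; the antepenultimate syllable (third from the end) is syllable 5 (ri).
Primary stress: syllable 5 → rep.ta:.po.ke:.ˈri.pi:.ro.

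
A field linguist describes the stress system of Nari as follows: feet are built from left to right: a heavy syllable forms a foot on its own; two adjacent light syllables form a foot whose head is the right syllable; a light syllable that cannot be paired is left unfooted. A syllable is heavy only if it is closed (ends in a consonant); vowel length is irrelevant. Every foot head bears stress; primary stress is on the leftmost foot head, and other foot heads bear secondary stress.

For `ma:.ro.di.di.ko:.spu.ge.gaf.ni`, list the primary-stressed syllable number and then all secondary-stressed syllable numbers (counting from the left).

Weights: 1 ma: L, 2 ro L, 3 di L, 4 di L, 5 ko: L, 6 spu L, 7 ge L, 8 gaf H, 9 ni L.
Parse left to right (heavy = foot alone; LL = one foot; stranded L unfooted): (ma:.ˈro) (di.ˈdi) (ko:.ˈspu) ge (ˈgaf) ni.
Foot heads: 2, 4, 6, 8.
Primary stress on the leftmost head = syllable 2.
Secondary stress on 4, 6, 8: ma:.ˈro.di.ˌdi.ko:.ˌspu.ge.ˌgaf.ni.

primary 2, secondary 4, 6, 8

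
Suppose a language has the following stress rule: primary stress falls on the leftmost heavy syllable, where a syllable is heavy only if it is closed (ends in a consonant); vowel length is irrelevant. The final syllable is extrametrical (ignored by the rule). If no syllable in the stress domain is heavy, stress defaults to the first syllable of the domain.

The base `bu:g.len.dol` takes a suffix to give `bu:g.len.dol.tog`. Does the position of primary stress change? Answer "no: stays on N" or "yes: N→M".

no: stays on 1

Base `bu:g.len.dol` (3 syllables):
  The final syllable (3, dol) is extrametrical; the stress domain is syllables 1–2.
  Weights: 1 bu:g H, 2 len H.
  Heavy syllables in the domain: 1, 2. The leftmost is syllable 1 (bu:g).
  → primary stress on syllable 1.
Suffixed `bu:g.len.dol.tog` (4 syllables):
  The final syllable (4, tog) is extrametrical; the stress domain is syllables 1–3.
  Weights: 1 bu:g H, 2 len H, 3 dol H.
  Heavy syllables in the domain: 1, 2, 3. The leftmost is syllable 1 (bu:g).
  → primary stress on syllable 1.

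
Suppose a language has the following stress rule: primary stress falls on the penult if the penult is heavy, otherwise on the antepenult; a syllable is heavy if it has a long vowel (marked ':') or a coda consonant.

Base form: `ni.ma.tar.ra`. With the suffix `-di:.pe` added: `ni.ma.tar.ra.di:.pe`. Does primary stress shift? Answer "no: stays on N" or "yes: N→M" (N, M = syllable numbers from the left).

Base `ni.ma.tar.ra` (4 syllables):
  Weights: 2 ma L, 3 tar H, 4 ra L.
  The penult (syllable 3, tar) is heavy, so it takes stress.
  → primary stress on syllable 3.
Suffixed `ni.ma.tar.ra.di:.pe` (6 syllables):
  Weights: 4 ra L, 5 di: H, 6 pe L.
  The penult (syllable 5, di:) is heavy, so it takes stress.
  → primary stress on syllable 5.

yes: 3→5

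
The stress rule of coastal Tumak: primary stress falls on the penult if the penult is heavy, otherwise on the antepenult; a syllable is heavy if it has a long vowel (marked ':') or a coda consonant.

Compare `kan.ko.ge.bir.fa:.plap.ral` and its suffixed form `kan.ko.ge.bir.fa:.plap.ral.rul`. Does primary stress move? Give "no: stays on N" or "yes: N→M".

yes: 6→7

Base `kan.ko.ge.bir.fa:.plap.ral` (7 syllables):
  Weights: 5 fa: H, 6 plap H, 7 ral H.
  The penult (syllable 6, plap) is heavy, so it takes stress.
  → primary stress on syllable 6.
Suffixed `kan.ko.ge.bir.fa:.plap.ral.rul` (8 syllables):
  Weights: 6 plap H, 7 ral H, 8 rul H.
  The penult (syllable 7, ral) is heavy, so it takes stress.
  → primary stress on syllable 7.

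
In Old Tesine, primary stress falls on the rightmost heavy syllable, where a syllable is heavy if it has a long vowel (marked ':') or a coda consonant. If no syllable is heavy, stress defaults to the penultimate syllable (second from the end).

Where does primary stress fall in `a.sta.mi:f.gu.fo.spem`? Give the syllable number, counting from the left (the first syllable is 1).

6

Weights: 1 a L, 2 sta L, 3 mi:f H, 4 gu L, 5 fo L, 6 spem H.
Heavy syllables in the domain: 3, 6. The rightmost is syllable 6 (spem).
Primary stress: syllable 6 → a.sta.mi:f.gu.fo.ˈspem.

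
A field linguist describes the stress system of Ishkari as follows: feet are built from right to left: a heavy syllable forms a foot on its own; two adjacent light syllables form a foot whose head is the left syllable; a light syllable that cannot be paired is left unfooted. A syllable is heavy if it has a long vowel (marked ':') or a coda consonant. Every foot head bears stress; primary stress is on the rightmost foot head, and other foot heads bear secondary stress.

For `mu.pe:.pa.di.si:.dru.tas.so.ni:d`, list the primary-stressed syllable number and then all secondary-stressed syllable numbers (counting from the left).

primary 9, secondary 2, 3, 5, 7

Weights: 1 mu L, 2 pe: H, 3 pa L, 4 di L, 5 si: H, 6 dru L, 7 tas H, 8 so L, 9 ni:d H.
Parse right to left (heavy = foot alone; LL = one foot; stranded L unfooted): mu (ˈpe:) (ˈpa.di) (ˈsi:) dru (ˈtas) so (ˈni:d).
Foot heads: 2, 3, 5, 7, 9.
Primary stress on the rightmost head = syllable 9.
Secondary stress on 2, 3, 5, 7: mu.ˌpe:.ˌpa.di.ˌsi:.dru.ˌtas.so.ˈni:d.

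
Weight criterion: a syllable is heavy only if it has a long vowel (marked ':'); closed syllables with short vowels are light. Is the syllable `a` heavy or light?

light

`a`: short vowel, open (no coda). Short vowel → light.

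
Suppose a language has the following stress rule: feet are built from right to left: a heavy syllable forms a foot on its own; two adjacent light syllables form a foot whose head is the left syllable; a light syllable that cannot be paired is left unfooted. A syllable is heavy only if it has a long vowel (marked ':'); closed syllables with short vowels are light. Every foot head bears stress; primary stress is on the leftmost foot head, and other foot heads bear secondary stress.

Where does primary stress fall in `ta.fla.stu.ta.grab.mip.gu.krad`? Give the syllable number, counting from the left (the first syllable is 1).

Weights: 1 ta L, 2 fla L, 3 stu L, 4 ta L, 5 grab L, 6 mip L, 7 gu L, 8 krad L.
Parse right to left (heavy = foot alone; LL = one foot; stranded L unfooted): (ˈta.fla) (ˈstu.ta) (ˈgrab.mip) (ˈgu.krad).
Foot heads: 1, 3, 5, 7.
Primary stress on the leftmost head = syllable 1.
Primary stress: syllable 1 → ˈta.fla.stu.ta.grab.mip.gu.krad.

1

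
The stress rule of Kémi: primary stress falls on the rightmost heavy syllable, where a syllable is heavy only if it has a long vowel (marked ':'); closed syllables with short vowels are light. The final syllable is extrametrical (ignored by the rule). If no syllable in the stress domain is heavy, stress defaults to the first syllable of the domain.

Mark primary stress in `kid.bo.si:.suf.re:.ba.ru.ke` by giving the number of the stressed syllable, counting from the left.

The final syllable (8, ke) is extrametrical; the stress domain is syllables 1–7.
Weights: 1 kid L, 2 bo L, 3 si: H, 4 suf L, 5 re: H, 6 ba L, 7 ru L.
Heavy syllables in the domain: 3, 5. The rightmost is syllable 5 (re:).
Primary stress: syllable 5 → kid.bo.si:.suf.ˈre:.ba.ru.ke.

5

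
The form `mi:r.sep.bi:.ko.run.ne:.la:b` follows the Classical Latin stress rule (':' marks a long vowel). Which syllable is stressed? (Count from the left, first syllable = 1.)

Classical Latin: stress the penult if heavy (long vowel or closed), else the antepenult.
Weights: 5 run H, 6 ne: H, 7 la:b H.
The penult (syllable 6, ne:) is heavy, so it takes stress.
Stress on syllable 6: mi:r.sep.bi:.ko.run.ˈne:.la:b.

6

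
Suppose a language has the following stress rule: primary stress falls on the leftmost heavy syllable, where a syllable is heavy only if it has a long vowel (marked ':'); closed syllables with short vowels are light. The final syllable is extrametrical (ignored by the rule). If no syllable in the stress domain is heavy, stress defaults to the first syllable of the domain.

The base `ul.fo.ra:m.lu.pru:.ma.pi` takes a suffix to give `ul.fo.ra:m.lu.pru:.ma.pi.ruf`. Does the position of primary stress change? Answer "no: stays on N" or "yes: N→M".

Base `ul.fo.ra:m.lu.pru:.ma.pi` (7 syllables):
  The final syllable (7, pi) is extrametrical; the stress domain is syllables 1–6.
  Weights: 1 ul L, 2 fo L, 3 ra:m H, 4 lu L, 5 pru: H, 6 ma L.
  Heavy syllables in the domain: 3, 5. The leftmost is syllable 3 (ra:m).
  → primary stress on syllable 3.
Suffixed `ul.fo.ra:m.lu.pru:.ma.pi.ruf` (8 syllables):
  The final syllable (8, ruf) is extrametrical; the stress domain is syllables 1–7.
  Weights: 1 ul L, 2 fo L, 3 ra:m H, 4 lu L, 5 pru: H, 6 ma L, 7 pi L.
  Heavy syllables in the domain: 3, 5. The leftmost is syllable 3 (ra:m).
  → primary stress on syllable 3.

no: stays on 3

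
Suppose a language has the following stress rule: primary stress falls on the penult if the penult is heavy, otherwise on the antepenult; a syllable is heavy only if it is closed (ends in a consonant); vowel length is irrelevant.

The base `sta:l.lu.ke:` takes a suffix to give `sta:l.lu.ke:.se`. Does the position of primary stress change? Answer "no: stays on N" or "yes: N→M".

Base `sta:l.lu.ke:` (3 syllables):
  Weights: 1 sta:l H, 2 lu L, 3 ke: L.
  The penult (syllable 2, lu) is light, so stress falls on the antepenult (syllable 1, sta:l).
  → primary stress on syllable 1.
Suffixed `sta:l.lu.ke:.se` (4 syllables):
  Weights: 2 lu L, 3 ke: L, 4 se L.
  The penult (syllable 3, ke:) is light, so stress falls on the antepenult (syllable 2, lu).
  → primary stress on syllable 2.

yes: 1→2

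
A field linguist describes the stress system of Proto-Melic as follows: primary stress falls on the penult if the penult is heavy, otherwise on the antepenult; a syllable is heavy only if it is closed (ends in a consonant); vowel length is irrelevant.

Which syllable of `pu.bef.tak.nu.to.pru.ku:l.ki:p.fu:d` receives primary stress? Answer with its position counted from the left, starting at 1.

8

Weights: 7 ku:l H, 8 ki:p H, 9 fu:d H.
The penult (syllable 8, ki:p) is heavy, so it takes stress.
Primary stress: syllable 8 → pu.bef.tak.nu.to.pru.ku:l.ˈki:p.fu:d.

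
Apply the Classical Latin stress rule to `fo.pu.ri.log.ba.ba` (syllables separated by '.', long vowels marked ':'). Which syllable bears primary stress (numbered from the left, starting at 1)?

Classical Latin: stress the penult if heavy (long vowel or closed), else the antepenult.
Weights: 4 log H, 5 ba L, 6 ba L.
The penult (syllable 5, ba) is light, so stress falls on the antepenult (syllable 4, log).
Stress on syllable 4: fo.pu.ri.ˈlog.ba.ba.

4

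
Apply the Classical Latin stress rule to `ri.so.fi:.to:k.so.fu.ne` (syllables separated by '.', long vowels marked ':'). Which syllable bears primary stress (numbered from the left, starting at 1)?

5

Classical Latin: stress the penult if heavy (long vowel or closed), else the antepenult.
Weights: 5 so L, 6 fu L, 7 ne L.
The penult (syllable 6, fu) is light, so stress falls on the antepenult (syllable 5, so).
Stress on syllable 5: ri.so.fi:.to:k.ˈso.fu.ne.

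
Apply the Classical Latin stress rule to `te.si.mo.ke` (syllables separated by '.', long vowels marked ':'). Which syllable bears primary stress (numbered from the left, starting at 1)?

2

Classical Latin: stress the penult if heavy (long vowel or closed), else the antepenult.
Weights: 2 si L, 3 mo L, 4 ke L.
The penult (syllable 3, mo) is light, so stress falls on the antepenult (syllable 2, si).
Stress on syllable 2: te.ˈsi.mo.ke.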